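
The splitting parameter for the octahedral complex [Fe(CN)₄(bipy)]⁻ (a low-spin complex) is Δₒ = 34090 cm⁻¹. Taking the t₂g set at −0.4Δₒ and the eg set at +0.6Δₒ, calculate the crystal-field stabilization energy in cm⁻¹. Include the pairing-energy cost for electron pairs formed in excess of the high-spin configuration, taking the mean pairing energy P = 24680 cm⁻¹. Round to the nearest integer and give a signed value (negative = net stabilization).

Ligand charges: 4×(-1) from CN⁻ and 1×(+0) from bipy sum to -4; with overall charge -1, Fe is +3.
Fe³⁺: group 8, so d-count = 8 − 3 = 5.
Configuration: t₂g⁵ eg⁰.
Orbital CFSE = 5(-0.4) + 0(0.6) = -2.0Δₒ = -2.0 × 34090 = -68180 cm⁻¹.
High-spin d⁵ would be t₂g³ eg² with 0 pairs; low-spin has 2, so 2 excess pairs cost +2P = +49360 cm⁻¹.
Overall CFSE = -68180 + 49360 = -18820 cm⁻¹.

-18820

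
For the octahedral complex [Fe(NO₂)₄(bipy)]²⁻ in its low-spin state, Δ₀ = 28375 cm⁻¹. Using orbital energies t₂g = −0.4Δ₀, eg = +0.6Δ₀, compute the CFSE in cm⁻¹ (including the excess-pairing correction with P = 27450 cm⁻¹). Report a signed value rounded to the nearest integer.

-13200

Ligand charges: 4×(-1) from NO₂⁻ and 1×(+0) from bipy sum to -4; with overall charge -2, Fe is +2.
Fe is in group 8, so Fe²⁺ is d⁶ (8 − 2 = 6).
The d⁶ electrons fill as t₂g⁶ eg⁰.
Orbital CFSE = 6(-0.4) + 0(0.6) = -2.4Δ₀ = -2.4 × 28375 = -68100 cm⁻¹.
High-spin d⁶ would be t₂g⁴ eg² with 1 pair; low-spin has 3, so 2 excess pairs cost +2P = +54900 cm⁻¹.
Overall CFSE = -68100 + 54900 = -13200 cm⁻¹.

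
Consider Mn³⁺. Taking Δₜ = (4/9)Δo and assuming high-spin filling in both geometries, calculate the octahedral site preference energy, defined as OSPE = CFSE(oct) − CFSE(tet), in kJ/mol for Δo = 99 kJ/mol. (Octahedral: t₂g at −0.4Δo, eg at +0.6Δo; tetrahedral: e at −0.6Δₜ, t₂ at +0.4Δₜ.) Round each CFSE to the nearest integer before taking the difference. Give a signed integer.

-41

Mn is in group 7, so Mn³⁺ is d⁴ (7 − 3 = 4).
In an octahedral site d⁴ (HS) is t2g^3 e_g^1, giving CFSE(oct) = -0.6Δo = -59 kJ/mol.
Tetrahedral: e^2 t2^2, CFSE = 2(−0.6) + 2(+0.4) = -0.4Δₜ = -0.4 × (4/9) × 99 = -18 kJ/mol.
OSPE = CFSE(oct) − CFSE(tet) = -59 − (-18) = -41 kJ/mol.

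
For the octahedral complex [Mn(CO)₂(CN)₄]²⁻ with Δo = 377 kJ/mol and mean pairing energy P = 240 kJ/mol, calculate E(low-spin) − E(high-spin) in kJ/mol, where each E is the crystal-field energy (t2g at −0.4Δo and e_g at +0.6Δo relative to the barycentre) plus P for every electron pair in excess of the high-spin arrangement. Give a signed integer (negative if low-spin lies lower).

-274

Ligand charges: 2×(+0) from CO and 4×(-1) from CN⁻ sum to -4; with overall charge -2, Mn is +2.
Mn sits in group 7; removing 2 electrons leaves Mn²⁺ with 7 − 2 = 5 d electrons.
High-spin: t2g^3 e_g^2, CFSE = 0.0Δo = 0 kJ/mol.
Low-spin t2g^5 e_g^0 gives -2.0Δo = -754 kJ/mol, but forming 2 extra pairs costs 2P = 480 kJ/mol, so E(LS) = -754 + 480 = -274 kJ/mol.
Thus E(LS) − E(HS) = -274 kJ/mol.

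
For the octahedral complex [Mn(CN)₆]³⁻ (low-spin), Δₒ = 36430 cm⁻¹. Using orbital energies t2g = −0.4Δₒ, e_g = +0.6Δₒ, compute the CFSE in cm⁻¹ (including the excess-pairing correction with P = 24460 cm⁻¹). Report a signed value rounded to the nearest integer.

-33828

Each CN⁻ contributes -1; 6 × (-1) = -6. With overall charge -3, Mn is in the +3 oxidation state.
Mn³⁺: group 7, so d-count = 7 − 3 = 4.
The d⁴ electrons fill as t2g^4 e_g^0.
CFSE(orbital) = 4×(-0.4Δₒ) + 0×(0.6Δₒ) = -1.6Δₒ; with Δₒ = 36430 cm⁻¹ that is -58288 cm⁻¹.
Relative to high-spin t2g^3 e_g^1 (0 paired), the low-spin configuration has 1 additional pair, contributing +1 × 24460 = +24460 cm⁻¹.
Overall CFSE = -58288 + 24460 = -33828 cm⁻¹.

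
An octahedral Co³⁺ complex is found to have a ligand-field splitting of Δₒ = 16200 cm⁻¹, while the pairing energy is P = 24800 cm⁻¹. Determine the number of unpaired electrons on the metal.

Co is in group 9, so Co³⁺ is d⁶ (9 − 3 = 6).
Δₒ < P, so pairing is avoided: the ground state is high-spin.
Configuration: t2g^4 e_g^2.
Unpaired electrons: 4.

4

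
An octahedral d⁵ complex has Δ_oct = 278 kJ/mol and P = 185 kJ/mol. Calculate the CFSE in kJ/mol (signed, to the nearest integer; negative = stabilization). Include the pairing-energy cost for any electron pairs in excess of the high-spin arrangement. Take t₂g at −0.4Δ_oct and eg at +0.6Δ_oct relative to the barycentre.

Since Δ_oct = 278 kJ/mol > P = 185 kJ/mol, the complex adopts the low-spin configuration.
That gives t₂g⁵ eg⁰.
Orbital CFSE = -2.0Δ_oct = -2.0 × 278 = -556 kJ/mol.
Excess pairs vs high-spin: 2 − 0 = 2; pairing cost = +370 kJ/mol.
Net CFSE = -556 + 370 = -186 kJ/mol.

-186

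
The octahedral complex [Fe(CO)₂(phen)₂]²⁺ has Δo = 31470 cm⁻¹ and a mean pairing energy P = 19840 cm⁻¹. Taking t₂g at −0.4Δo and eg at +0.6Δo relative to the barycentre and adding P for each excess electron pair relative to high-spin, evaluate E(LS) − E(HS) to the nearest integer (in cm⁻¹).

-23260

Ligand charges: 2×(+0) from CO and 2×(+0) from phen sum to +0; with overall charge +2, Fe is +2.
Group 8 minus oxidation state +2 gives a d⁶ configuration for Fe²⁺.
High-spin: t₂g⁴ eg², CFSE = -0.4Δo = -12588 cm⁻¹.
Low-spin t₂g⁶ eg⁰ gives -2.4Δo = -75528 cm⁻¹, but forming 2 extra pairs costs 2P = 39680 cm⁻¹, so E(LS) = -75528 + 39680 = -35848 cm⁻¹.
Thus E(LS) − E(HS) = -23260 cm⁻¹.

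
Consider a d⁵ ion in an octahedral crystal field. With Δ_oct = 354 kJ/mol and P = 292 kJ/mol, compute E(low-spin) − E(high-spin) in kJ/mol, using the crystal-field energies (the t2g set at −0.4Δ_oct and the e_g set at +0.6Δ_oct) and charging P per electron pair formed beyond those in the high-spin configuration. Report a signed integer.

High-spin d⁵ fills as t2g^3 e_g^2 with CFSE 3(−0.4) + 2(+0.6) = 0.0Δ_oct = 0 kJ/mol.
Low-spin: t2g^5 e_g^0, orbital CFSE = -2.0Δ_oct = -708 kJ/mol; plus 2 excess pairs × P = +584 kJ/mol; total -124 kJ/mol.
The difference is -124 − (0) = -124 kJ/mol, so low-spin lies lower.

-124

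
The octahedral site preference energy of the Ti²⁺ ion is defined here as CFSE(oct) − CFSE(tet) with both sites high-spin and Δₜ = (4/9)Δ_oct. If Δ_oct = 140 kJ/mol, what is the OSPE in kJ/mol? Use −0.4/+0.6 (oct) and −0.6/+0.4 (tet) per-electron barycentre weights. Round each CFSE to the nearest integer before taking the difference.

-37

Ti is in group 4, so Ti²⁺ is d² (4 − 2 = 2).
In an octahedral site d² (HS) is t2g^2 e_g^0, giving CFSE(oct) = -0.8Δ_oct = -112 kJ/mol.
Tetrahedral e^2 t2^0 gives -1.2Δₜ = -1.2 × (4/9) × 140 = -75 kJ/mol.
OSPE = CFSE(oct) − CFSE(tet) = -112 − (-75) = -37 kJ/mol.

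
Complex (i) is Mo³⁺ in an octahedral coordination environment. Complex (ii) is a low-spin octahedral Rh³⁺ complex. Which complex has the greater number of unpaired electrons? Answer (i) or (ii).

(i): Group 6 minus oxidation state +3 gives a d³ configuration for Mo³⁺; For octahedral d³ the high- and low-spin configurations coincide; t₂g³ eg⁰ → 3 unpaired.
(ii): Rh³⁺: group 9, so d-count = 9 − 3 = 6; t₂g⁶ eg⁰ → 0 unpaired.
So (i) has more unpaired electrons.

(i)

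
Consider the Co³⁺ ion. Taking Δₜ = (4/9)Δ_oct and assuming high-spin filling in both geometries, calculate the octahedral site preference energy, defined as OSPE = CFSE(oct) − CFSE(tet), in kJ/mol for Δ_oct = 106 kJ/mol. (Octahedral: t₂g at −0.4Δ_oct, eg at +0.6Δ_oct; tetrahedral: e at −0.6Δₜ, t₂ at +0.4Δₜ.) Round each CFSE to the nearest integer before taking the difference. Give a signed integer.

Group 9 minus oxidation state +3 gives a d⁶ configuration for Co³⁺.
Octahedral high-spin t2g^4 e_g^2: CFSE = -0.4 × 106 = -42 kJ/mol.
Tetrahedral: e^3 t2^3, CFSE = 3(−0.6) + 3(+0.4) = -0.6Δₜ = -0.6 × (4/9) × 106 = -28 kJ/mol.
OSPE = -42 − (-28) = -14 kJ/mol.

-14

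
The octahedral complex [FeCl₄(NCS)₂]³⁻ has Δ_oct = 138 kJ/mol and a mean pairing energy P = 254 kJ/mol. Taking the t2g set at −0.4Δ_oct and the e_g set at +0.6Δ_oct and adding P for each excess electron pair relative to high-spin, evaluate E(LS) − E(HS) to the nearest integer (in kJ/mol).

Ligand charges: 4×(-1) from Cl⁻ and 2×(-1) from NCS⁻ sum to -6; with overall charge -3, Fe is +3.
Fe sits in group 8; removing 3 electrons leaves Fe³⁺ with 8 − 3 = 5 d electrons.
High-spin: t2g^3 e_g^2, CFSE = 0.0Δ_oct = 0 kJ/mol.
Low-spin: t2g^5 e_g^0, orbital CFSE = -2.0Δ_oct = -276 kJ/mol; plus 2 excess pairs × P = +508 kJ/mol; total 232 kJ/mol.
The difference is 232 − (0) = 232 kJ/mol, so high-spin lies lower.

232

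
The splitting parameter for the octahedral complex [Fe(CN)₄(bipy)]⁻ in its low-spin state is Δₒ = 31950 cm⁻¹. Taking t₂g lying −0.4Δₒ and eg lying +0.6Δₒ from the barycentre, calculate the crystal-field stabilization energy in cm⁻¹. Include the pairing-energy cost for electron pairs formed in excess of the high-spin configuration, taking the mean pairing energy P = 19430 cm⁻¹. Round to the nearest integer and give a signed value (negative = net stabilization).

Ligand charges: 4×(-1) from CN⁻ and 1×(+0) from bipy sum to -4; with overall charge -1, Fe is +3.
Group 8 minus oxidation state +3 gives a d⁵ configuration for Fe³⁺.
The d⁵ electrons fill as t₂g⁵ eg⁰.
CFSE(orbital) = 5×(-0.4Δₒ) + 0×(0.6Δₒ) = -2.0Δₒ; with Δₒ = 31950 cm⁻¹ that is -63900 cm⁻¹.
Pairing penalty: 2 pairs vs 0 in the high-spin reference → 2 extra × P = 38860 cm⁻¹.
Combining: -63900 + 38860 = -25040 cm⁻¹.

-25040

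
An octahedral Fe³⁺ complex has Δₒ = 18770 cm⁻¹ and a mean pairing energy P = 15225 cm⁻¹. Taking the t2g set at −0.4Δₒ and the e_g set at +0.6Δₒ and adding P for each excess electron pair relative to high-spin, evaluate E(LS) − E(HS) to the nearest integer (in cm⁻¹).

Fe sits in group 8; removing 3 electrons leaves Fe³⁺ with 8 − 3 = 5 d electrons.
High-spin: t2g^3 e_g^2, CFSE = 0.0Δₒ = 0 cm⁻¹.
Low-spin t2g^5 e_g^0 gives -2.0Δₒ = -37540 cm⁻¹, but forming 2 extra pairs costs 2P = 30450 cm⁻¹, so E(LS) = -37540 + 30450 = -7090 cm⁻¹.
The difference is -7090 − (0) = -7090 cm⁻¹, so low-spin lies lower.

-7090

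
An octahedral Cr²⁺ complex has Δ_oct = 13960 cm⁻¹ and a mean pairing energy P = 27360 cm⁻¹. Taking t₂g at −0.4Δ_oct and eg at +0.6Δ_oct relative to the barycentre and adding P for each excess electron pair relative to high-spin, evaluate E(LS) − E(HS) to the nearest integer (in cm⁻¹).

Group 6 minus oxidation state +2 gives a d⁴ configuration for Cr²⁺.
High-spin: t₂g³ eg¹, CFSE = -0.6Δ_oct = -8376 cm⁻¹.
Low-spin: t₂g⁴ eg⁰, orbital CFSE = -1.6Δ_oct = -22336 cm⁻¹; plus 1 excess pair × P = +27360 cm⁻¹; total 5024 cm⁻¹.
Thus E(LS) − E(HS) = 13400 cm⁻¹.

13400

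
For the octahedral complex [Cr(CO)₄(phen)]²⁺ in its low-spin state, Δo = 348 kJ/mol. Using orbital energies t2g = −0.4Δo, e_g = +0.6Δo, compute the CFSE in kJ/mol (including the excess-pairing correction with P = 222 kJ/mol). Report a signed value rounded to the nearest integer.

Ligand charges: 4×(+0) from CO and 1×(+0) from phen sum to +0; with overall charge +2, Cr is +2.
Group 6 minus oxidation state +2 gives a d⁴ configuration for Cr²⁺.
Electron filling gives t2g^4 e_g^0.
The orbital stabilization is -1.6Δo = -1.6 × 348 = -557 kJ/mol.
High-spin d⁴ would be t2g^3 e_g^1 with 0 pairs; low-spin has 1, so 1 excess pair costs +1P = +222 kJ/mol.
Net CFSE = -557 + 222 = -335 kJ/mol.

-335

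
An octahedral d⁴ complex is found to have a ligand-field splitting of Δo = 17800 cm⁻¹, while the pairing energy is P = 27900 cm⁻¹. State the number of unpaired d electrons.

Here Δo < P (17800 < 27900), so the high-spin state is favoured.
Filling d⁴ accordingly: t₂g³ eg¹.
Unpaired electrons: 4.

4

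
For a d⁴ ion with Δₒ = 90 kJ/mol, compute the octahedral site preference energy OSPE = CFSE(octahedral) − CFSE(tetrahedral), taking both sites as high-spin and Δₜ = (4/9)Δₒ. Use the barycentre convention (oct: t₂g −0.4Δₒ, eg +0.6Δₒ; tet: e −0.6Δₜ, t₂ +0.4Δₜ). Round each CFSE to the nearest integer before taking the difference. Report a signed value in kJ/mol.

-38

In an octahedral site d⁴ (HS) is t2g^3 e_g^1, giving CFSE(oct) = -0.6Δₒ = -54 kJ/mol.
Tetrahedral e^2 t2^2 gives -0.4Δₜ = -0.4 × (4/9) × 90 = -16 kJ/mol.
OSPE = -54 − (-16) = -38 kJ/mol.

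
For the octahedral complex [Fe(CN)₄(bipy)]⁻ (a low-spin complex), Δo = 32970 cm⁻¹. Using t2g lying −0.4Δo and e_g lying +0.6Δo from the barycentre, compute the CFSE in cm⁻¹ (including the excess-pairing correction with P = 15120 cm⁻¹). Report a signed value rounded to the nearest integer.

Ligand charges: 4×(-1) from CN⁻ and 1×(+0) from bipy sum to -4; with overall charge -1, Fe is +3.
Fe³⁺: group 8, so d-count = 8 − 3 = 5.
The d⁵ electrons fill as t2g^5 e_g^0.
The orbital stabilization is -2.0Δo = -2.0 × 32970 = -65940 cm⁻¹.
Relative to high-spin t2g^3 e_g^2 (0 paired), the low-spin configuration has 2 additional pairs, contributing +2 × 15120 = +30240 cm⁻¹.
Combining: -65940 + 30240 = -35700 cm⁻¹.

-35700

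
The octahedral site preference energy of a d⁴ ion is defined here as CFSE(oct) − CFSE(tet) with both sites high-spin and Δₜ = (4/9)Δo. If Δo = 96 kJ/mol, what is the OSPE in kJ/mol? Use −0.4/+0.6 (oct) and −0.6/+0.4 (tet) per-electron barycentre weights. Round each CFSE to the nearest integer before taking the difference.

In an octahedral site d⁴ (HS) is t2g^3 e_g^1, giving CFSE(oct) = -0.6Δo = -58 kJ/mol.
Tetrahedral: e^2 t2^2, CFSE = 2(−0.6) + 2(+0.4) = -0.4Δₜ = -0.4 × (4/9) × 96 = -17 kJ/mol.
OSPE = CFSE(oct) − CFSE(tet) = -58 − (-17) = -41 kJ/mol.

-41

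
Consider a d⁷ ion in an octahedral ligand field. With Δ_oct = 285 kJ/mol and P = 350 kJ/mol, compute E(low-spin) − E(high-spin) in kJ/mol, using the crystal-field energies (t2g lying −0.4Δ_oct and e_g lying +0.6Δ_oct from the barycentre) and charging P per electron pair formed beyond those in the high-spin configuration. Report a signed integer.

High-spin: t2g^5 e_g^2, CFSE = -0.8Δ_oct = -228 kJ/mol.
For low-spin the configuration is t2g^6 e_g^1: orbital energy -1.8 × 285 = -513 kJ/mol, and 1 additional pair relative to high-spin adds 350 kJ/mol, giving -163 kJ/mol.
Thus E(LS) − E(HS) = 65 kJ/mol.

65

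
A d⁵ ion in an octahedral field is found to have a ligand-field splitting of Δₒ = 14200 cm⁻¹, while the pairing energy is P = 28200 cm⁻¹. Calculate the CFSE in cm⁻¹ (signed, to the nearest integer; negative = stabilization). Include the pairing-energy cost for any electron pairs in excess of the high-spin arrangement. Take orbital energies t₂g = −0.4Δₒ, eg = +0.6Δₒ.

With Δₒ < P the complex is high-spin.
That gives t₂g³ eg².
Orbital CFSE = 0.0Δₒ = 0.0 × 14200 = 0 cm⁻¹.
High-spin has no excess pairs, so no pairing correction applies.

0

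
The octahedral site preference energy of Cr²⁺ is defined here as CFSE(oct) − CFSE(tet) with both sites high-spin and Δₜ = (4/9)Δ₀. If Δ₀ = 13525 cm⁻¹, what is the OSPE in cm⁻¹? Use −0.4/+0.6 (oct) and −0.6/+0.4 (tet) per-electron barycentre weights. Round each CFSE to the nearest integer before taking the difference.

-5711

Cr sits in group 6; removing 2 electrons leaves Cr²⁺ with 6 − 2 = 4 d electrons.
In an octahedral site d⁴ (HS) is t2g^3 e_g^1, giving CFSE(oct) = -0.6Δ₀ = -8115 cm⁻¹.
Tetrahedral: e^2 t2^2, CFSE = 2(−0.6) + 2(+0.4) = -0.4Δₜ = -0.4 × (4/9) × 13525 = -2404 cm⁻¹.
OSPE = CFSE(oct) − CFSE(tet) = -8115 − (-2404) = -5711 cm⁻¹.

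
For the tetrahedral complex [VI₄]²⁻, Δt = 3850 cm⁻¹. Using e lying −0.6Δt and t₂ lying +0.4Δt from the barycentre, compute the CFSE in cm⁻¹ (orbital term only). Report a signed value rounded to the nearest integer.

-3080

Each I⁻ contributes -1; 4 × (-1) = -4. With overall charge -2, V is in the +2 oxidation state.
Group 5 minus oxidation state +2 gives a d³ configuration for V²⁺.
Tetrahedral splitting is small, so the complex is high-spin.
Electron filling gives e² t₂¹.
Orbital CFSE = 2(-0.6) + 1(0.4) = -0.8Δt = -0.8 × 3850 = -3080 cm⁻¹.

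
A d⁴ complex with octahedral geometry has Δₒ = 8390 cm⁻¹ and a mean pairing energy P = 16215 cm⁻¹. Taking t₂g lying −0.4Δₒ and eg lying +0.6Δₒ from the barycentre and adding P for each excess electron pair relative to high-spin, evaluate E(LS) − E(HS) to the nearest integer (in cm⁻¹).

High-spin d⁴ fills as t₂g³ eg¹ with CFSE 3(−0.4) + 1(+0.6) = -0.6Δₒ = -5034 cm⁻¹.
For low-spin the configuration is t₂g⁴ eg⁰: orbital energy -1.6 × 8390 = -13424 cm⁻¹, and 1 additional pair relative to high-spin adds 16215 cm⁻¹, giving 2791 cm⁻¹.
E(LS) − E(HS) = 2791 − (-5034) = 7825 cm⁻¹.

7825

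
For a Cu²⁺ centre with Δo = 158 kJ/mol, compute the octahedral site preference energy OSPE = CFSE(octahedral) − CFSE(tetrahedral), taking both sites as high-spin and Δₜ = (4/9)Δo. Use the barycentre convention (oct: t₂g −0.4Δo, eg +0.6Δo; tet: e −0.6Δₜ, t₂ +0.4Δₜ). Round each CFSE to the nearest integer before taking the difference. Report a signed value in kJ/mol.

Cu sits in group 11; removing 2 electrons leaves Cu²⁺ with 11 − 2 = 9 d electrons.
Octahedral (high-spin): t2g^6 e_g^3, CFSE = 6(−0.4) + 3(+0.6) = -0.6Δo = -0.6 × 158 = -95 kJ/mol.
Tetrahedral e^4 t2^5 gives -0.4Δₜ = -0.4 × (4/9) × 158 = -28 kJ/mol.
Subtracting, OSPE = -95 − (-28) = -67 kJ/mol.

-67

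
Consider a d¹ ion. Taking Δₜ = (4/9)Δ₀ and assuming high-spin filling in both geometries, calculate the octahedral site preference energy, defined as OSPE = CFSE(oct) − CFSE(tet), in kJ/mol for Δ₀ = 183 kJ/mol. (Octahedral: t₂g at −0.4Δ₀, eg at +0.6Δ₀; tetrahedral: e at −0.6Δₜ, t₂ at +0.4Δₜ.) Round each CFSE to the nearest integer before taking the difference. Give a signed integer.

-24

Octahedral (high-spin): t2g^1 e_g^0, CFSE = 1(−0.4) + 0(+0.6) = -0.4Δ₀ = -0.4 × 183 = -73 kJ/mol.
In a tetrahedral site the filling is e^1 t2^0: CFSE(tet) = -0.6Δₜ = -0.6 × (4/9)(183) = -49 kJ/mol.
Subtracting, OSPE = -73 − (-49) = -24 kJ/mol.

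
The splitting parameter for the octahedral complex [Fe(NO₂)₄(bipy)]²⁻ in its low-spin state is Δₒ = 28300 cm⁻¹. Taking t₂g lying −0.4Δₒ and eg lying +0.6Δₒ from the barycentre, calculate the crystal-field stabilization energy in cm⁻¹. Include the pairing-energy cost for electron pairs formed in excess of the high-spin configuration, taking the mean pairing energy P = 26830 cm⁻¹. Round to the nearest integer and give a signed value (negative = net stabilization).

-14260

Ligand charges: 4×(-1) from NO₂⁻ and 1×(+0) from bipy sum to -4; with overall charge -2, Fe is +2.
Fe is in group 8, so Fe²⁺ is d⁶ (8 − 2 = 6).
Configuration: t₂g⁶ eg⁰.
The orbital stabilization is -2.4Δₒ = -2.4 × 28300 = -67920 cm⁻¹.
Relative to high-spin t₂g⁴ eg² (1 paired), the low-spin configuration has 2 additional pairs, contributing +2 × 26830 = +53660 cm⁻¹.
Combining: -67920 + 53660 = -14260 cm⁻¹.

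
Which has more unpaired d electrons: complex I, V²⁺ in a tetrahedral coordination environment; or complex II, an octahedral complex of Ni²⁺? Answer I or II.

I: V sits in group 5; removing 2 electrons leaves V²⁺ with 5 − 2 = 3 d electrons; Tetrahedral fields are weak (Δₜ ≈ 4/9 Δₒ), so electrons fill high-spin; e² t₂¹ → 3 unpaired.
II: Ni²⁺: group 10, so d-count = 10 − 2 = 8; t₂g⁶ eg² → 2 unpaired.
So I has more unpaired electrons.

I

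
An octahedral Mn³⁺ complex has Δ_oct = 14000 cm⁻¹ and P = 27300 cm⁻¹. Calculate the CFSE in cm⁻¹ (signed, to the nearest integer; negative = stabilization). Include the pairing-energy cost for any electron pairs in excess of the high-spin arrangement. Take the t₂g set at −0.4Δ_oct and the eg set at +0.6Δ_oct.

-8400

Group 7 minus oxidation state +3 gives a d⁴ configuration for Mn³⁺.
With Δ_oct < P the complex is high-spin.
That gives t₂g³ eg¹.
Orbital CFSE = -0.6Δ_oct = -0.6 × 14000 = -8400 cm⁻¹.
High-spin has no excess pairs, so no pairing correction applies.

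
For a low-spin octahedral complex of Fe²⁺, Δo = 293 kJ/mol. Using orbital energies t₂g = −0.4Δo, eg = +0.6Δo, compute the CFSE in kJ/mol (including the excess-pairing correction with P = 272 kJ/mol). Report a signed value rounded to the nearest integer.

Fe²⁺: group 8, so d-count = 8 − 2 = 6.
Electron filling gives t₂g⁶ eg⁰.
Orbital CFSE = 6(-0.4) + 0(0.6) = -2.4Δo = -2.4 × 293 = -703 kJ/mol.
High-spin d⁶ would be t₂g⁴ eg² with 1 pair; low-spin has 3, so 2 excess pairs cost +2P = +544 kJ/mol.
Net CFSE = -703 + 544 = -159 kJ/mol.

-159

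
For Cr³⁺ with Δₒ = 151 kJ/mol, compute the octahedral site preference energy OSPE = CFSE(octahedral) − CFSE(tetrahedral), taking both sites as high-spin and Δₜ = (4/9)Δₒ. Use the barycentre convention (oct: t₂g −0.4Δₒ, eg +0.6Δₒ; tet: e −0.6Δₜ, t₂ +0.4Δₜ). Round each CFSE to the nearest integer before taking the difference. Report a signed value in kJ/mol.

Cr sits in group 6; removing 3 electrons leaves Cr³⁺ with 6 − 3 = 3 d electrons.
In an octahedral site d³ (HS) is t₂g³ eg⁰, giving CFSE(oct) = -1.2Δₒ = -181 kJ/mol.
Tetrahedral: e² t₂¹, CFSE = 2(−0.6) + 1(+0.4) = -0.8Δₜ = -0.8 × (4/9) × 151 = -54 kJ/mol.
OSPE = -181 − (-54) = -127 kJ/mol.

-127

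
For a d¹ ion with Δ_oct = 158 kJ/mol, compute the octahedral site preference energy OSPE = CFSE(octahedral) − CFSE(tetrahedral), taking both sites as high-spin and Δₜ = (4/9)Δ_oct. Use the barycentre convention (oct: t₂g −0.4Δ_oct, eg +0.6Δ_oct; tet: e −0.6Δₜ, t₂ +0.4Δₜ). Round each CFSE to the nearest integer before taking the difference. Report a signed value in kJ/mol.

In an octahedral site d¹ (HS) is t₂g¹ eg⁰, giving CFSE(oct) = -0.4Δ_oct = -63 kJ/mol.
Tetrahedral: e¹ t₂⁰, CFSE = 1(−0.6) + 0(+0.4) = -0.6Δₜ = -0.6 × (4/9) × 158 = -42 kJ/mol.
OSPE = CFSE(oct) − CFSE(tet) = -63 − (-42) = -21 kJ/mol.

-21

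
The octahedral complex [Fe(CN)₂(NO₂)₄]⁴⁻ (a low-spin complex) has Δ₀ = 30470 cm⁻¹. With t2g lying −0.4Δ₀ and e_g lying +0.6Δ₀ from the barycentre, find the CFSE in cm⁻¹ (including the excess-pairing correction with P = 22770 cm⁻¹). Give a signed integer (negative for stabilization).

Ligand charges: 2×(-1) from CN⁻ and 4×(-1) from NO₂⁻ sum to -6; with overall charge -4, Fe is +2.
Fe²⁺: group 8, so d-count = 8 − 2 = 6.
The d⁶ electrons fill as t2g^6 e_g^0.
CFSE(orbital) = 6×(-0.4Δ₀) + 0×(0.6Δ₀) = -2.4Δ₀; with Δ₀ = 30470 cm⁻¹ that is -73128 cm⁻¹.
Relative to high-spin t2g^4 e_g^2 (1 paired), the low-spin configuration has 2 additional pairs, contributing +2 × 22770 = +45540 cm⁻¹.
Combining: -73128 + 45540 = -27588 cm⁻¹.

-27588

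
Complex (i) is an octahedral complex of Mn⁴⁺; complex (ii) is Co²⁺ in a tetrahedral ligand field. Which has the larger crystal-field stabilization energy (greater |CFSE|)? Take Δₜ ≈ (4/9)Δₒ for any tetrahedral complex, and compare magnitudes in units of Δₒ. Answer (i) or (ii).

(i): Mn⁴⁺: group 7, so d-count = 7 − 4 = 3; For octahedral d³ the high- and low-spin configurations coincide; t₂g³ eg⁰, CFSE = -1.2Δₒ.
(ii): Group 9 minus oxidation state +2 gives a d⁷ configuration for Co²⁺; Tetrahedral fields are weak (Δₜ ≈ 4/9 Δₒ), so electrons fill high-spin; e⁴ t₂³, CFSE = -1.2Δₜ ≈ -0.53Δₒ.
So (i) has the larger |CFSE|.

(i)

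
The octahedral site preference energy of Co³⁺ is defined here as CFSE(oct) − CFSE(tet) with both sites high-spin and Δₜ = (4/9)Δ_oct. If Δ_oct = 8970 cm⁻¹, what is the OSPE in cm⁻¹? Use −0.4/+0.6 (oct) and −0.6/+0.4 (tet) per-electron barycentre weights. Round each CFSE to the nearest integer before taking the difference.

Co is in group 9, so Co³⁺ is d⁶ (9 − 3 = 6).
Octahedral high-spin t₂g⁴ eg²: CFSE = -0.4 × 8970 = -3588 cm⁻¹.
Tetrahedral: e³ t₂³, CFSE = 3(−0.6) + 3(+0.4) = -0.6Δₜ = -0.6 × (4/9) × 8970 = -2392 cm⁻¹.
Subtracting, OSPE = -3588 − (-2392) = -1196 cm⁻¹.

-1196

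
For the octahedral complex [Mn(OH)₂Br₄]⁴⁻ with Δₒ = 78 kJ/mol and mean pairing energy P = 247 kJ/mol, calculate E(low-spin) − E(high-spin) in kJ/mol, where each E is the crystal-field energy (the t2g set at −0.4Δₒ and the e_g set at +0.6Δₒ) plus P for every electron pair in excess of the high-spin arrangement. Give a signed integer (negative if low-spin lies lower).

338

Ligand charges: 2×(-1) from OH⁻ and 4×(-1) from Br⁻ sum to -6; with overall charge -4, Mn is +2.
Mn²⁺: group 7, so d-count = 7 − 2 = 5.
High-spin d⁵ fills as t2g^3 e_g^2 with CFSE 3(−0.4) + 2(+0.6) = 0.0Δₒ = 0 kJ/mol.
Low-spin: t2g^5 e_g^0, orbital CFSE = -2.0Δₒ = -156 kJ/mol; plus 2 excess pairs × P = +494 kJ/mol; total 338 kJ/mol.
The difference is 338 − (0) = 338 kJ/mol, so high-spin lies lower.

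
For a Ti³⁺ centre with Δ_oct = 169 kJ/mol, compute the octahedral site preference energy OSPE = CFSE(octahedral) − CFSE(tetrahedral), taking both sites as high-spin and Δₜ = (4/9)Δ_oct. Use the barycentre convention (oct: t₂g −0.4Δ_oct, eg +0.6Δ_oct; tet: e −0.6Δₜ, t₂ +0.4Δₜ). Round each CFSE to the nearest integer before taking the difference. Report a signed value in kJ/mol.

Ti sits in group 4; removing 3 electrons leaves Ti³⁺ with 4 − 3 = 1 d electrons.
In an octahedral site d¹ (HS) is t2g^1 e_g^0, giving CFSE(oct) = -0.4Δ_oct = -68 kJ/mol.
Tetrahedral: e^1 t2^0, CFSE = 1(−0.6) + 0(+0.4) = -0.6Δₜ = -0.6 × (4/9) × 169 = -45 kJ/mol.
Subtracting, OSPE = -68 − (-45) = -23 kJ/mol.

-23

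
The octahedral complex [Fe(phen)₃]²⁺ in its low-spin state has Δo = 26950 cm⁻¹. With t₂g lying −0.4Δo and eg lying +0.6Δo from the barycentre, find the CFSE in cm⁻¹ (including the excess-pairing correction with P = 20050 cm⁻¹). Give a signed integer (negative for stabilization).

phen is neutral, so the +2 overall charge sits on Fe: oxidation state +2.
Fe²⁺: group 8, so d-count = 8 − 2 = 6.
Configuration: t₂g⁶ eg⁰.
The orbital stabilization is -2.4Δo = -2.4 × 26950 = -64680 cm⁻¹.
Pairing penalty: 3 pairs vs 1 in the high-spin reference → 2 extra × P = 40100 cm⁻¹.
Combining: -64680 + 40100 = -24580 cm⁻¹.

-24580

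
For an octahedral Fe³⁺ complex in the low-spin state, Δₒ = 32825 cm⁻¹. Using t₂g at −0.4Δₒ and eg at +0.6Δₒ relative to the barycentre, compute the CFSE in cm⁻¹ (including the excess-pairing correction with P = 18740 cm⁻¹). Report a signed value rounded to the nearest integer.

Group 8 minus oxidation state +3 gives a d⁵ configuration for Fe³⁺.
Electron filling gives t₂g⁵ eg⁰.
CFSE(orbital) = 5×(-0.4Δₒ) + 0×(0.6Δₒ) = -2.0Δₒ; with Δₒ = 32825 cm⁻¹ that is -65650 cm⁻¹.
Pairing penalty: 2 pairs vs 0 in the high-spin reference → 2 extra × P = 37480 cm⁻¹.
Net CFSE = -65650 + 37480 = -28170 cm⁻¹.

-28170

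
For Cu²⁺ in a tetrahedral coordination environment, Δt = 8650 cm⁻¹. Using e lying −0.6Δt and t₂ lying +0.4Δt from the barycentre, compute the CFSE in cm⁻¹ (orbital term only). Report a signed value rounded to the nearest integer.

Cu sits in group 11; removing 2 electrons leaves Cu²⁺ with 11 − 2 = 9 d electrons.
Tetrahedral fields are weak (Δₜ ≈ 4/9 Δₒ), so electrons fill high-spin.
Configuration: e⁴ t₂⁵.
Orbital CFSE = 4(-0.6) + 5(0.4) = -0.4Δt = -0.4 × 8650 = -3460 cm⁻¹.

-3460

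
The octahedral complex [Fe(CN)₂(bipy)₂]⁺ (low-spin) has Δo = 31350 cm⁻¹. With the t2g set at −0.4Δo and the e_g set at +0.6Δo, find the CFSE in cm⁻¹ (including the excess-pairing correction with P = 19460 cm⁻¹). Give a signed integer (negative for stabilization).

-23780

Ligand charges: 2×(-1) from CN⁻ and 2×(+0) from bipy sum to -2; with overall charge +1, Fe is +3.
Fe³⁺: group 8, so d-count = 8 − 3 = 5.
Electron filling gives t2g^5 e_g^0.
Orbital CFSE = 5(-0.4) + 0(0.6) = -2.0Δo = -2.0 × 31350 = -62700 cm⁻¹.
Relative to high-spin t2g^3 e_g^2 (0 paired), the low-spin configuration has 2 additional pairs, contributing +2 × 19460 = +38920 cm⁻¹.
Net CFSE = -62700 + 38920 = -23780 cm⁻¹.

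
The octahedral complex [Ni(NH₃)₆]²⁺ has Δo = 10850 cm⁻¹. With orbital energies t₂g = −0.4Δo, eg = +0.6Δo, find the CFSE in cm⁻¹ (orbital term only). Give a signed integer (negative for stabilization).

NH₃ is neutral, so the +2 overall charge sits on Ni: oxidation state +2.
Ni²⁺: group 10, so d-count = 10 − 2 = 8.
Configuration: t₂g⁶ eg².
The orbital stabilization is -1.2Δo = -1.2 × 10850 = -13020 cm⁻¹.

-13020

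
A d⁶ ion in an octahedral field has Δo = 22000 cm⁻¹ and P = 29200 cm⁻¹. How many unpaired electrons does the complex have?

4

Here Δo < P (22000 < 29200), so the high-spin state is favoured.
Filling d⁶ accordingly: t₂g⁴ eg².
Unpaired electrons: 4.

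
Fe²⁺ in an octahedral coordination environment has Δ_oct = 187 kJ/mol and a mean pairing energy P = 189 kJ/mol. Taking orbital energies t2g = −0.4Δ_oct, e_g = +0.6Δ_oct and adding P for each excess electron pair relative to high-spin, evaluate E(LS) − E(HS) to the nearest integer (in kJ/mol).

4

Group 8 minus oxidation state +2 gives a d⁶ configuration for Fe²⁺.
High-spin: t2g^4 e_g^2, CFSE = -0.4Δ_oct = -75 kJ/mol.
For low-spin the configuration is t2g^6 e_g^0: orbital energy -2.4 × 187 = -449 kJ/mol, and 2 additional pairs relative to high-spin add 378 kJ/mol, giving -71 kJ/mol.
Thus E(LS) − E(HS) = 4 kJ/mol.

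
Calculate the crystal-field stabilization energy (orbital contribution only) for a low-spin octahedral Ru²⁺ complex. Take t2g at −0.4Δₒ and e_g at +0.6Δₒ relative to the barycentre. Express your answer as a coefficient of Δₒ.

-2.4 Δₒ

Ru²⁺: group 8, so d-count = 8 − 2 = 6.
Configuration: t2g^6 e_g^0.
CFSE = 6(-0.4Δₒ) + 0(0.6Δₒ) = -2.4Δₒ + 0.0Δₒ = -2.4Δₒ.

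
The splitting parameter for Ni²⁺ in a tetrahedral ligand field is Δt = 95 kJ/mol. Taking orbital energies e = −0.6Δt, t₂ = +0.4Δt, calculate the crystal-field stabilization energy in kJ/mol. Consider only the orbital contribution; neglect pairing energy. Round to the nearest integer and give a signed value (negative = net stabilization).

Ni²⁺: group 10, so d-count = 10 − 2 = 8.
Tetrahedral splitting is small, so the complex is high-spin.
Electron filling gives e⁴ t₂⁴.
Orbital CFSE = 4(-0.6) + 4(0.4) = -0.8Δt = -0.8 × 95 = -76 kJ/mol.

-76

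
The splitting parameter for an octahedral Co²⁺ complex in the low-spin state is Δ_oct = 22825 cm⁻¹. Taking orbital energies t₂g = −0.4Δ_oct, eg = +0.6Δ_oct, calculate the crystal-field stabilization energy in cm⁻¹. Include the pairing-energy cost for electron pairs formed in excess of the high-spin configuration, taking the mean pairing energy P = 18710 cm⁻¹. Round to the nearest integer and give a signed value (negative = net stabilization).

Co sits in group 9; removing 2 electrons leaves Co²⁺ with 9 − 2 = 7 d electrons.
The d⁷ electrons fill as t₂g⁶ eg¹.
The orbital stabilization is -1.8Δ_oct = -1.8 × 22825 = -41085 cm⁻¹.
High-spin d⁷ would be t₂g⁵ eg² with 2 pairs; low-spin has 3, so 1 excess pair costs +1P = +18710 cm⁻¹.
Net CFSE = -41085 + 18710 = -22375 cm⁻¹.

-22375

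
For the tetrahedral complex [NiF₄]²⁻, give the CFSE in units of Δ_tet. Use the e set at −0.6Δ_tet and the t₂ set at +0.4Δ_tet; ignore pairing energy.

-0.8 Δ_tet

Each F⁻ contributes -1; 4 × (-1) = -4. With overall charge -2, Ni is in the +2 oxidation state.
Ni is in group 10, so Ni²⁺ is d⁸ (10 − 2 = 8).
With tetrahedral geometry the complex is necessarily high-spin.
Configuration: e⁴ t₂⁴.
CFSE = 4(-0.6Δ_tet) + 4(0.4Δ_tet) = -2.4Δ_tet + 1.6Δ_tet = -0.8Δ_tet.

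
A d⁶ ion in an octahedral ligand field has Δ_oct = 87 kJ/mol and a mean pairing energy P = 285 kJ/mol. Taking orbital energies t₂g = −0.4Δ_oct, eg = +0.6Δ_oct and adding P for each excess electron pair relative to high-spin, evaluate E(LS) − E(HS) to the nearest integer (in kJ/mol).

High-spin d⁶ fills as t₂g⁴ eg² with CFSE 4(−0.4) + 2(+0.6) = -0.4Δ_oct = -35 kJ/mol.
Low-spin t₂g⁶ eg⁰ gives -2.4Δ_oct = -209 kJ/mol, but forming 2 extra pairs costs 2P = 570 kJ/mol, so E(LS) = -209 + 570 = 361 kJ/mol.
E(LS) − E(HS) = 361 − (-35) = 396 kJ/mol.

396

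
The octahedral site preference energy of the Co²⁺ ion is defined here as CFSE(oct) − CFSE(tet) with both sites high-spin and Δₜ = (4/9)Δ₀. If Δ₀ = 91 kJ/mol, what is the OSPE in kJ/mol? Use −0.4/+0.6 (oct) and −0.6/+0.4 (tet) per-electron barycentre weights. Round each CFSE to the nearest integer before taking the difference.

Group 9 minus oxidation state +2 gives a d⁷ configuration for Co²⁺.
Octahedral (high-spin): t₂g⁵ eg², CFSE = 5(−0.4) + 2(+0.6) = -0.8Δ₀ = -0.8 × 91 = -73 kJ/mol.
In a tetrahedral site the filling is e⁴ t₂³: CFSE(tet) = -1.2Δₜ = -1.2 × (4/9)(91) = -49 kJ/mol.
Subtracting, OSPE = -73 − (-49) = -24 kJ/mol.

-24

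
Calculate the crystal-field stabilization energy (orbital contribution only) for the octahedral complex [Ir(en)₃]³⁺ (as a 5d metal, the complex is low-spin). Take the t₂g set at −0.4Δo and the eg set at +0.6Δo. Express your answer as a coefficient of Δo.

-2.4 Δo

en is neutral, so the +3 overall charge sits on Ir: oxidation state +3.
Group 9 minus oxidation state +3 gives a d⁶ configuration for Ir³⁺.
Configuration: t₂g⁶ eg⁰.
CFSE = 6(-0.4Δo) + 0(0.6Δo) = -2.4Δo + 0.0Δo = -2.4Δo.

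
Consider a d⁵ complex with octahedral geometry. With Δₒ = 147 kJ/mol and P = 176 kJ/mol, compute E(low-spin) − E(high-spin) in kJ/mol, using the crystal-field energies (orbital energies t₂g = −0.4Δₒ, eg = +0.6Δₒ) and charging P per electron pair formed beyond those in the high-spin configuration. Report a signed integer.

High-spin: t₂g³ eg², CFSE = 0.0Δₒ = 0 kJ/mol.
For low-spin the configuration is t₂g⁵ eg⁰: orbital energy -2.0 × 147 = -294 kJ/mol, and 2 additional pairs relative to high-spin add 352 kJ/mol, giving 58 kJ/mol.
The difference is 58 − (0) = 58 kJ/mol, so high-spin lies lower.

58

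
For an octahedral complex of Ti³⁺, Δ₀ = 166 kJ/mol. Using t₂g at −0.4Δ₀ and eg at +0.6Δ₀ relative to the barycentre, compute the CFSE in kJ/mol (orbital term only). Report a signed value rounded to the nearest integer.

-66

Ti is in group 4, so Ti³⁺ is d¹ (4 − 3 = 1).
The d¹ electrons fill as t₂g¹ eg⁰.
Orbital CFSE = 1(-0.4) + 0(0.6) = -0.4Δ₀ = -0.4 × 166 = -66 kJ/mol.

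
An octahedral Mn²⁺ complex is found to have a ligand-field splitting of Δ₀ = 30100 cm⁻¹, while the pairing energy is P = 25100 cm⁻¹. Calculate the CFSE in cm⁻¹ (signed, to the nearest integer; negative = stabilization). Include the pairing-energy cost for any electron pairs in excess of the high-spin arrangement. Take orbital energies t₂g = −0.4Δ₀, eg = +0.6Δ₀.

-10000

Group 7 minus oxidation state +2 gives a d⁵ configuration for Mn²⁺.
With Δ₀ > P the complex is low-spin.
Configuration: t₂g⁵ eg⁰.
Orbital CFSE = -2.0Δ₀ = -2.0 × 30100 = -60200 cm⁻¹.
Excess pairs vs high-spin: 2 − 0 = 2; pairing cost = +50200 cm⁻¹.
Net CFSE = -60200 + 50200 = -10000 cm⁻¹.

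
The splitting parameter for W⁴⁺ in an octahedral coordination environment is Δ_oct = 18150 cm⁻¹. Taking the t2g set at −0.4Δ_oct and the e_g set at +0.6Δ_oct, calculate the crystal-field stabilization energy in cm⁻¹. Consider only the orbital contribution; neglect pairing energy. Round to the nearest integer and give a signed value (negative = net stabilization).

-14520

W is in group 6, so W⁴⁺ is d² (6 − 4 = 2).
The d² electrons fill as t2g^2 e_g^0.
Orbital CFSE = 2(-0.4) + 0(0.6) = -0.8Δ_oct = -0.8 × 18150 = -14520 cm⁻¹.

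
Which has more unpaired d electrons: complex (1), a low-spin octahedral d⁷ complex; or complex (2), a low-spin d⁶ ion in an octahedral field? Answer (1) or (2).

(1)

(1): t2g^6 e_g^1 → 1 unpaired.
(2): t₂g⁶ eg⁰ → 0 unpaired.
So (1) has more unpaired electrons.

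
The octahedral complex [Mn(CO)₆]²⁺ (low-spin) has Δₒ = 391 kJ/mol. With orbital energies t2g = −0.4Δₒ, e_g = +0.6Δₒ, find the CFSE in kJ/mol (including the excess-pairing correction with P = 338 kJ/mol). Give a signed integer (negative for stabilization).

CO is neutral, so the +2 overall charge sits on Mn: oxidation state +2.
Mn sits in group 7; removing 2 electrons leaves Mn²⁺ with 7 − 2 = 5 d electrons.
Configuration: t2g^5 e_g^0.
Orbital CFSE = 5(-0.4) + 0(0.6) = -2.0Δₒ = -2.0 × 391 = -782 kJ/mol.
Pairing penalty: 2 pairs vs 0 in the high-spin reference → 2 extra × P = 676 kJ/mol.
Overall CFSE = -782 + 676 = -106 kJ/mol.

-106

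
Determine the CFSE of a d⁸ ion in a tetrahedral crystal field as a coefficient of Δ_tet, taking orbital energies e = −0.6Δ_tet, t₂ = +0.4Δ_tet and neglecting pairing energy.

-0.8 Δ_tet

With tetrahedral geometry the complex is necessarily high-spin.
Configuration: e⁴ t₂⁴.
CFSE = 4(-0.6Δ_tet) + 4(0.4Δ_tet) = -2.4Δ_tet + 1.6Δ_tet = -0.8Δ_tet.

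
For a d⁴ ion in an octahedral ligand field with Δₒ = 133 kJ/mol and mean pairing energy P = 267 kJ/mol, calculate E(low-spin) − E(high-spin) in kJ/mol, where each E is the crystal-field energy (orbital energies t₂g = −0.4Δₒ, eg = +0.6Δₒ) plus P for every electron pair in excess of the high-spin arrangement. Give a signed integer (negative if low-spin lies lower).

134

High-spin d⁴ fills as t₂g³ eg¹ with CFSE 3(−0.4) + 1(+0.6) = -0.6Δₒ = -80 kJ/mol.
Low-spin: t₂g⁴ eg⁰, orbital CFSE = -1.6Δₒ = -213 kJ/mol; plus 1 excess pair × P = +267 kJ/mol; total 54 kJ/mol.
Thus E(LS) − E(HS) = 134 kJ/mol.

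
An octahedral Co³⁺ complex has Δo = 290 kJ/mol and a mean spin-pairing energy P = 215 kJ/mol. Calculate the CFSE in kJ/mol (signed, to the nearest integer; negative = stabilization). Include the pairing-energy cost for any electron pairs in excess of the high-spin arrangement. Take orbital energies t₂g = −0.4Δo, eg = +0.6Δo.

Co³⁺: group 9, so d-count = 9 − 3 = 6.
Since Δo = 290 kJ/mol > P = 215 kJ/mol, the complex adopts the low-spin configuration.
Filling d⁶ accordingly: t₂g⁶ eg⁰.
Orbital CFSE = -2.4Δo = -2.4 × 290 = -696 kJ/mol.
Excess pairs vs high-spin: 3 − 1 = 2; pairing cost = +430 kJ/mol.
Net CFSE = -696 + 430 = -266 kJ/mol.

-266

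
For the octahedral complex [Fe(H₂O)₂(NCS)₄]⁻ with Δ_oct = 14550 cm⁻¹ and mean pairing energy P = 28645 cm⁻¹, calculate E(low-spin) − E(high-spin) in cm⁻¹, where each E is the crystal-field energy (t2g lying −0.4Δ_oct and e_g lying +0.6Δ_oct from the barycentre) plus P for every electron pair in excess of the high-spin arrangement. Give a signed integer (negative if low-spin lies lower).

Ligand charges: 2×(+0) from H₂O and 4×(-1) from NCS⁻ sum to -4; with overall charge -1, Fe is +3.
Fe is in group 8, so Fe³⁺ is d⁵ (8 − 3 = 5).
High-spin: t2g^3 e_g^2, CFSE = 0.0Δ_oct = 0 cm⁻¹.
For low-spin the configuration is t2g^5 e_g^0: orbital energy -2.0 × 14550 = -29100 cm⁻¹, and 2 additional pairs relative to high-spin add 57290 cm⁻¹, giving 28190 cm⁻¹.
E(LS) − E(HS) = 28190 − (0) = 28190 cm⁻¹.

28190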